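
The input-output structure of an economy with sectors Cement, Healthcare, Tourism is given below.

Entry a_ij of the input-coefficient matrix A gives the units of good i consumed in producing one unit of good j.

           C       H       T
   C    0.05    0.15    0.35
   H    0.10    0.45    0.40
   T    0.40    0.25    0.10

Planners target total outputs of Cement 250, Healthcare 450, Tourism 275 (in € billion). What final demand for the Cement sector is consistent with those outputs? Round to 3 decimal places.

I − A =
  [   0.95    -0.15    -0.35]
  [  -0.10     0.55    -0.40]
  [  -0.40    -0.25     0.90]
d = (I − A) x:
  d_C = (+0.95)·250 + (-0.15)·450 + (-0.35)·275 = 73.750
  d_H = (-0.10)·250 + (+0.55)·450 + (-0.40)·275 = 112.500
  d_T = (-0.40)·250 + (-0.25)·450 + (+0.90)·275 = 35.000

d_C = 73.750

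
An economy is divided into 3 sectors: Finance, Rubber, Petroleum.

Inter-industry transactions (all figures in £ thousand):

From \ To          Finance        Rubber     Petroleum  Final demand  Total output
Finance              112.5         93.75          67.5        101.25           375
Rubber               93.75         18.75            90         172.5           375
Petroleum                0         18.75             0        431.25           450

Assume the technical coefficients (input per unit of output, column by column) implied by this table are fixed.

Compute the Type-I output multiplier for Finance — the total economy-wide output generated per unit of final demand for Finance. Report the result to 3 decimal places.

Technical coefficients a_ij = z_ij / X_j:
  a_11 = 112.5/375 = 0.30, a_21 = 93.75/375 = 0.25, a_31 = 0/375 = 0.00
  a_12 = 93.75/375 = 0.25, a_22 = 18.75/375 = 0.05, a_32 = 18.75/375 = 0.05
  a_13 = 67.5/450 = 0.15, a_23 = 90/450 = 0.20, a_33 = 0/450 = 0.00
I − A =
  [   0.70    -0.25    -0.15]
  [  -0.25     0.95    -0.20]
  [   0.00    -0.05     1.00]
Cofactors of I−A, C_ij = (−1)^(i+j)·(minor ij) (rows/columns in the sector order above):
  C_11 = (0.95)(1.00) − (-0.20)(-0.05) = 0.9400
  C_12 = −[(-0.25)(1.00) − (-0.20)(0.00)] = 0.2500
  C_13 = (-0.25)(-0.05) − (0.95)(0.00) = 0.0125
  C_21 = −[(-0.25)(1.00) − (-0.15)(-0.05)] = 0.2575
  C_22 = (0.70)(1.00) − (-0.15)(0.00) = 0.7000
  C_23 = −[(0.70)(-0.05) − (-0.25)(0.00)] = 0.0350
  C_31 = (-0.25)(-0.20) − (-0.15)(0.95) = 0.1925
  C_32 = −[(0.70)(-0.20) − (-0.15)(-0.25)] = 0.1775
  C_33 = (0.70)(0.95) − (-0.25)(-0.25) = 0.6025
det(I−A) = Σ_j (I−A)_1j·C_1j = (0.70)(0.9400) + (-0.25)(0.2500) + (-0.15)(0.0125) = 0.593625
adj(I−A) = Cᵀ =
  [ 0.9400   0.2575   0.1925]
  [ 0.2500   0.7000   0.1775]
  [ 0.0125   0.0350   0.6025]
(I − A)⁻¹ = adj(I−A) / det(I−A) ≈
  [   1.5835     0.4338     0.3243]
  [   0.4211     1.1792     0.2990]
  [   0.0211     0.0590     1.0150]
The output multiplier for sector j is the column-j sum of the Leontief inverse (I − A)⁻¹ = adj(I−A) / det(I−A).
Column 1 of adj(I−A): (0.9400, 0.2500, 0.0125); det(I−A) = 0.593625.
m_1 = (0.9400 + 0.2500 + 0.0125) / 0.593625 = 1.2025 / 0.593625 ≈ 2.026.

m_1 = 2.026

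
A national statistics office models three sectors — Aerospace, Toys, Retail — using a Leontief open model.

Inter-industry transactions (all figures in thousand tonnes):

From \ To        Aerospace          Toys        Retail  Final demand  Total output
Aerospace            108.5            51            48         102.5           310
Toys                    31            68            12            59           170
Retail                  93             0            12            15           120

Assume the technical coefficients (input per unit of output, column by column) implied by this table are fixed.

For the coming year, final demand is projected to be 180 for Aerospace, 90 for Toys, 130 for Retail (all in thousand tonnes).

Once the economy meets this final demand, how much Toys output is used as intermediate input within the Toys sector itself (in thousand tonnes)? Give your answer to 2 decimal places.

z_TT = 126.91

Technical coefficients a_ij = z_ij / X_j:
  a_AA = 108.5/310 = 0.35, a_TA = 31/310 = 0.10, a_RA = 93/310 = 0.30
  a_AT = 51/170 = 0.30, a_TT = 68/170 = 0.40, a_RT = 0/170 = 0.00
  a_AR = 48/120 = 0.40, a_TR = 12/120 = 0.10, a_RR = 12/120 = 0.10
I − A =
  [   0.65    -0.30    -0.40]
  [  -0.10     0.60    -0.10]
  [  -0.30     0.00     0.90]
Cofactors of I−A, C_ij = (−1)^(i+j)·(minor ij) (rows/columns in the sector order above):
  C_11 = (0.60)(0.90) − (-0.10)(0.00) = 0.5400
  C_12 = −[(-0.10)(0.90) − (-0.10)(-0.30)] = 0.1200
  C_13 = (-0.10)(0.00) − (0.60)(-0.30) = 0.1800
  C_21 = −[(-0.30)(0.90) − (-0.40)(0.00)] = 0.2700
  C_22 = (0.65)(0.90) − (-0.40)(-0.30) = 0.4650
  C_23 = −[(0.65)(0.00) − (-0.30)(-0.30)] = 0.0900
  C_31 = (-0.30)(-0.10) − (-0.40)(0.60) = 0.2700
  C_32 = −[(0.65)(-0.10) − (-0.40)(-0.10)] = 0.1050
  C_33 = (0.65)(0.60) − (-0.30)(-0.10) = 0.3600
det(I−A) = Σ_j (I−A)_1j·C_1j = (0.65)(0.5400) + (-0.30)(0.1200) + (-0.40)(0.1800) = 0.2430
adj(I−A) = Cᵀ =
  [ 0.5400   0.2700   0.2700]
  [ 0.1200   0.4650   0.1050]
  [ 0.1800   0.0900   0.3600]
(I − A)⁻¹ = adj(I−A) / det(I−A) ≈
  [   2.2222     1.1111     1.1111]
  [   0.4938     1.9136     0.4321]
  [   0.7407     0.3704     1.4815]
First solve x = (I − A)⁻¹ d = adj(I−A)·d / det(I−A); in particular x_T = (0.1200·180 + 0.4650·90 + 0.1050·130) / 0.2430 = 77.10 / 0.2430 ≈ 317.2840.
Intermediate flow from T to T: z_TT = a_TT · x_T = 0.40 × 77.10 / 0.2430 = 30.84 / 0.2430 ≈ 126.91.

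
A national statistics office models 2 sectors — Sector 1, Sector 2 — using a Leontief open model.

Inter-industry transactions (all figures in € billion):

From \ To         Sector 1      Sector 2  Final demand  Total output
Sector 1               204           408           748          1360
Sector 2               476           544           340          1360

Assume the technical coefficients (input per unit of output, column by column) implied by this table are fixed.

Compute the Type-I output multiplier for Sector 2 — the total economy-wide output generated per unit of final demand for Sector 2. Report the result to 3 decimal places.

m_2 = 2.840

Technical coefficients a_ij = z_ij / X_j:
  a_11 = 204/1360 = 0.15, a_21 = 476/1360 = 0.35
  a_12 = 408/1360 = 0.30, a_22 = 544/1360 = 0.40
I − A =
  [   0.85    -0.30]
  [  -0.35     0.60]
det(I−A) = (0.85)(0.60) − (-0.30)(-0.35) = 0.4050
adj(I−A) = [[0.60, 0.30], [0.35, 0.85]]
(I − A)⁻¹ = adj(I−A) / det(I−A) ≈
  [   1.4815     0.7407]
  [   0.8642     2.0988]
The output multiplier for sector j is the column-j sum of the Leontief inverse (I − A)⁻¹ = adj(I−A) / det(I−A).
Column 2 of adj(I−A): (0.30, 0.85); det(I−A) = 0.4050.
m_2 = (0.30 + 0.85) / 0.4050 = 1.15 / 0.4050 ≈ 2.840.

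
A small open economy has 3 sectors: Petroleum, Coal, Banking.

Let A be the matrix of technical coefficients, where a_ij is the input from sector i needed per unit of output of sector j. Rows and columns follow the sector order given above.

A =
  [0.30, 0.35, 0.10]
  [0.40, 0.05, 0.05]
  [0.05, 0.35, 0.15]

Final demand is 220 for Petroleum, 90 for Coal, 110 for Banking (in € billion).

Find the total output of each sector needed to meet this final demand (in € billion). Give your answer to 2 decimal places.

I − A =
  [   0.70    -0.35    -0.10]
  [  -0.40     0.95    -0.05]
  [  -0.05    -0.35     0.85]
Cofactors of I−A, C_ij = (−1)^(i+j)·(minor ij) (rows/columns in the sector order above):
  C_11 = (0.95)(0.85) − (-0.05)(-0.35) = 0.7900
  C_12 = −[(-0.40)(0.85) − (-0.05)(-0.05)] = 0.3425
  C_13 = (-0.40)(-0.35) − (0.95)(-0.05) = 0.1875
  C_21 = −[(-0.35)(0.85) − (-0.10)(-0.35)] = 0.3325
  C_22 = (0.70)(0.85) − (-0.10)(-0.05) = 0.5900
  C_23 = −[(0.70)(-0.35) − (-0.35)(-0.05)] = 0.2625
  C_31 = (-0.35)(-0.05) − (-0.10)(0.95) = 0.1125
  C_32 = −[(0.70)(-0.05) − (-0.10)(-0.40)] = 0.0750
  C_33 = (0.70)(0.95) − (-0.35)(-0.40) = 0.5250
det(I−A) = Σ_j (I−A)_1j·C_1j = (0.70)(0.7900) + (-0.35)(0.3425) + (-0.10)(0.1875) = 0.414375
adj(I−A) = Cᵀ =
  [ 0.7900   0.3325   0.1125]
  [ 0.3425   0.5900   0.0750]
  [ 0.1875   0.2625   0.5250]
(I − A)⁻¹ = adj(I−A) / det(I−A) ≈
  [   1.9065     0.8024     0.2715]
  [   0.8265     1.4238     0.1810]
  [   0.4525     0.6335     1.2670]
x = (I − A)⁻¹ d = adj(I−A)·d / det(I−A), with det(I−A) = 0.414375:
  x_1 = (0.7900·220 + 0.3325·90 + 0.1125·110) / 0.414375 = 216.10 / 0.414375 ≈ 521.51
  x_2 = (0.3425·220 + 0.5900·90 + 0.0750·110) / 0.414375 = 136.70 / 0.414375 ≈ 329.89
  x_3 = (0.1875·220 + 0.2625·90 + 0.5250·110) / 0.414375 = 122.625 / 0.414375 ≈ 295.93

x_1 = 521.51, x_2 = 329.89, x_3 = 295.93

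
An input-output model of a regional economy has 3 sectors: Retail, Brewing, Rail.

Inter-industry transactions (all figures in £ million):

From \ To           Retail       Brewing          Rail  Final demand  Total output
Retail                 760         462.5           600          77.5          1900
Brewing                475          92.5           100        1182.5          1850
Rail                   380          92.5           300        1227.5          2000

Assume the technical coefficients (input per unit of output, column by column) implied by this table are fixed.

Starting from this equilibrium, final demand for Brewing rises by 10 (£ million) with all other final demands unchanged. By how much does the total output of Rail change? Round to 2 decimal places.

Technical coefficients a_ij = z_ij / X_j:
  a_11 = 760/1900 = 0.40, a_21 = 475/1900 = 0.25, a_31 = 380/1900 = 0.20
  a_12 = 462.5/1850 = 0.25, a_22 = 92.5/1850 = 0.05, a_32 = 92.5/1850 = 0.05
  a_13 = 600/2000 = 0.30, a_23 = 100/2000 = 0.05, a_33 = 300/2000 = 0.15
I − A =
  [   0.60    -0.25    -0.30]
  [  -0.25     0.95    -0.05]
  [  -0.20    -0.05     0.85]
Cofactors of I−A, C_ij = (−1)^(i+j)·(minor ij) (rows/columns in the sector order above):
  C_11 = (0.95)(0.85) − (-0.05)(-0.05) = 0.8050
  C_12 = −[(-0.25)(0.85) − (-0.05)(-0.20)] = 0.2225
  C_13 = (-0.25)(-0.05) − (0.95)(-0.20) = 0.2025
  C_21 = −[(-0.25)(0.85) − (-0.30)(-0.05)] = 0.2275
  C_22 = (0.60)(0.85) − (-0.30)(-0.20) = 0.4500
  C_23 = −[(0.60)(-0.05) − (-0.25)(-0.20)] = 0.0800
  C_31 = (-0.25)(-0.05) − (-0.30)(0.95) = 0.2975
  C_32 = −[(0.60)(-0.05) − (-0.30)(-0.25)] = 0.1050
  C_33 = (0.60)(0.95) − (-0.25)(-0.25) = 0.5075
det(I−A) = Σ_j (I−A)_1j·C_1j = (0.60)(0.8050) + (-0.25)(0.2225) + (-0.30)(0.2025) = 0.366625
adj(I−A) = Cᵀ =
  [ 0.8050   0.2275   0.2975]
  [ 0.2225   0.4500   0.1050]
  [ 0.2025   0.0800   0.5075]
(I − A)⁻¹ = adj(I−A) / det(I−A) ≈
  [   2.1957     0.6205     0.8115]
  [   0.6069     1.2274     0.2864]
  [   0.5523     0.2182     1.3842]
Δx = (I − A)⁻¹ Δd with Δd having +10 in the Brewing component and 0 elsewhere.
So Δx_3 = L_32 · (+10), where L_32 = adj(I−A)_32 / det(I−A) = 0.0800 / 0.366625.
Δx_3 = 0.0800 × (+10) / 0.366625 = 0.80 / 0.366625 ≈ 2.18.

Δx_3 = 2.18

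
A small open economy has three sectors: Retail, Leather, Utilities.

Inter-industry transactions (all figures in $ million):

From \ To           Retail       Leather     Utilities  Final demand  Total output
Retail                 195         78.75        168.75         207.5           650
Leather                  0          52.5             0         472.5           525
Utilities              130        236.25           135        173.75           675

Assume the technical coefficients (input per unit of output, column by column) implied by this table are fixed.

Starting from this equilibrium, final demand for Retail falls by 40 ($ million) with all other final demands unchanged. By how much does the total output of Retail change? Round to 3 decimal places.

Δx_R = -62.745

Technical coefficients a_ij = z_ij / X_j:
  a_RR = 195/650 = 0.30, a_LR = 0/650 = 0.00, a_UR = 130/650 = 0.20
  a_RL = 78.75/525 = 0.15, a_LL = 52.5/525 = 0.10, a_UL = 236.25/525 = 0.45
  a_RU = 168.75/675 = 0.25, a_LU = 0/675 = 0.00, a_UU = 135/675 = 0.20
I − A =
  [   0.70    -0.15    -0.25]
  [   0.00     0.90     0.00]
  [  -0.20    -0.45     0.80]
Cofactors of I−A, C_ij = (−1)^(i+j)·(minor ij) (rows/columns in the sector order above):
  C_11 = (0.90)(0.80) − (0.00)(-0.45) = 0.7200
  C_12 = −[(0.00)(0.80) − (0.00)(-0.20)] = 0.0000
  C_13 = (0.00)(-0.45) − (0.90)(-0.20) = 0.1800
  C_21 = −[(-0.15)(0.80) − (-0.25)(-0.45)] = 0.2325
  C_22 = (0.70)(0.80) − (-0.25)(-0.20) = 0.5100
  C_23 = −[(0.70)(-0.45) − (-0.15)(-0.20)] = 0.3450
  C_31 = (-0.15)(0.00) − (-0.25)(0.90) = 0.2250
  C_32 = −[(0.70)(0.00) − (-0.25)(0.00)] = 0.0000
  C_33 = (0.70)(0.90) − (-0.15)(0.00) = 0.6300
det(I−A) = Σ_j (I−A)_1j·C_1j = (0.70)(0.7200) + (-0.15)(0.0000) + (-0.25)(0.1800) = 0.4590
adj(I−A) = Cᵀ =
  [ 0.7200   0.2325   0.2250]
  [ 0.0000   0.5100   0.0000]
  [ 0.1800   0.3450   0.6300]
(I − A)⁻¹ = adj(I−A) / det(I−A) ≈
  [   1.5686     0.5065     0.4902]
  [   0.0000     1.1111     0.0000]
  [   0.3922     0.7516     1.3725]
Δx = (I − A)⁻¹ Δd with Δd having -40 in the Retail component and 0 elsewhere.
So Δx_R = L_RR · (-40), where L_RR = adj(I−A)_RR / det(I−A) = 0.7200 / 0.4590.
Δx_R = 0.7200 × (-40) / 0.4590 = -28.80 / 0.4590 ≈ -62.745.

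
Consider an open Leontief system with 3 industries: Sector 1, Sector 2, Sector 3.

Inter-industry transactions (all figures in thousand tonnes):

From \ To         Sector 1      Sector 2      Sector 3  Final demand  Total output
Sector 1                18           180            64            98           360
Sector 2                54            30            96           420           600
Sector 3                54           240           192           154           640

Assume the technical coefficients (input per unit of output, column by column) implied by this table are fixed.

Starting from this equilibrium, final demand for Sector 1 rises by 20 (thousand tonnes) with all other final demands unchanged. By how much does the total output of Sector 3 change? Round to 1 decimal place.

Technical coefficients a_ij = z_ij / X_j:
  a_11 = 18/360 = 0.05, a_21 = 54/360 = 0.15, a_31 = 54/360 = 0.15
  a_12 = 180/600 = 0.30, a_22 = 30/600 = 0.05, a_32 = 240/600 = 0.40
  a_13 = 64/640 = 0.10, a_23 = 96/640 = 0.15, a_33 = 192/640 = 0.30
I − A =
  [   0.95    -0.30    -0.10]
  [  -0.15     0.95    -0.15]
  [  -0.15    -0.40     0.70]
Cofactors of I−A, C_ij = (−1)^(i+j)·(minor ij) (rows/columns in the sector order above):
  C_11 = (0.95)(0.70) − (-0.15)(-0.40) = 0.6050
  C_12 = −[(-0.15)(0.70) − (-0.15)(-0.15)] = 0.1275
  C_13 = (-0.15)(-0.40) − (0.95)(-0.15) = 0.2025
  C_21 = −[(-0.30)(0.70) − (-0.10)(-0.40)] = 0.2500
  C_22 = (0.95)(0.70) − (-0.10)(-0.15) = 0.6500
  C_23 = −[(0.95)(-0.40) − (-0.30)(-0.15)] = 0.4250
  C_31 = (-0.30)(-0.15) − (-0.10)(0.95) = 0.1400
  C_32 = −[(0.95)(-0.15) − (-0.10)(-0.15)] = 0.1575
  C_33 = (0.95)(0.95) − (-0.30)(-0.15) = 0.8575
det(I−A) = Σ_j (I−A)_1j·C_1j = (0.95)(0.6050) + (-0.30)(0.1275) + (-0.10)(0.2025) = 0.51625
adj(I−A) = Cᵀ =
  [ 0.6050   0.2500   0.1400]
  [ 0.1275   0.6500   0.1575]
  [ 0.2025   0.4250   0.8575]
(I − A)⁻¹ = adj(I−A) / det(I−A) ≈
  [   1.1719     0.4843     0.2712]
  [   0.2470     1.2591     0.3051]
  [   0.3923     0.8232     1.6610]
Δx = (I − A)⁻¹ Δd with Δd having +20 in the Sector 1 component and 0 elsewhere.
So Δx_3 = L_31 · (+20), where L_31 = adj(I−A)_31 / det(I−A) = 0.2025 / 0.51625.
Δx_3 = 0.2025 × (+20) / 0.51625 = 4.05 / 0.51625 ≈ 7.8.

Δx_3 = 7.8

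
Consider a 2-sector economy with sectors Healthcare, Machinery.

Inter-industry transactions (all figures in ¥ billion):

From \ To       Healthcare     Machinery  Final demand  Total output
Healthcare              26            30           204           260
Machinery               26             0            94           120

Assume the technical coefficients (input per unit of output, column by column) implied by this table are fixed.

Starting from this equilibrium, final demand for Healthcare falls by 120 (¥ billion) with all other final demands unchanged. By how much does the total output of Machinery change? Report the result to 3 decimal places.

Δx_2 = -13.714

Technical coefficients a_ij = z_ij / X_j:
  a_11 = 26/260 = 0.10, a_21 = 26/260 = 0.10
  a_12 = 30/120 = 0.25, a_22 = 0/120 = 0.00
I − A =
  [   0.90    -0.25]
  [  -0.10     1.00]
det(I−A) = (0.90)(1.00) − (-0.25)(-0.10) = 0.8750
adj(I−A) = [[1.00, 0.25], [0.10, 0.90]]
(I − A)⁻¹ = adj(I−A) / det(I−A) ≈
  [   1.1429     0.2857]
  [   0.1143     1.0286]
Δx = (I − A)⁻¹ Δd with Δd having -120 in the Healthcare component and 0 elsewhere.
So Δx_2 = L_21 · (-120), where L_21 = adj(I−A)_21 / det(I−A) = 0.10 / 0.8750.
Δx_2 = 0.10 × (-120) / 0.8750 = -12.00 / 0.8750 ≈ -13.714.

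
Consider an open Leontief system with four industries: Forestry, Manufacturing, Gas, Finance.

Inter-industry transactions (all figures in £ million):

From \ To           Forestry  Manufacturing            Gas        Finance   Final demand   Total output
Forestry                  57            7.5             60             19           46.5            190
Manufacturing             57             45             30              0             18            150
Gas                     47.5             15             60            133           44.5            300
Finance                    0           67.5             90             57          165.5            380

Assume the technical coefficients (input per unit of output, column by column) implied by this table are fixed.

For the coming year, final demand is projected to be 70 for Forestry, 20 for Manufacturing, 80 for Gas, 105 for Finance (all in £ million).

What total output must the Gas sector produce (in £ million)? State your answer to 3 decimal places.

x_3 = 344.572

Technical coefficients a_ij = z_ij / X_j:
  a_11 = 57/190 = 0.30, a_21 = 57/190 = 0.30, a_31 = 47.5/190 = 0.25, a_41 = 0/190 = 0.00
  a_12 = 7.5/150 = 0.05, a_22 = 45/150 = 0.30, a_32 = 15/150 = 0.10, a_42 = 67.5/150 = 0.45
  a_13 = 60/300 = 0.20, a_23 = 30/300 = 0.10, a_33 = 60/300 = 0.20, a_43 = 90/300 = 0.30
  a_14 = 19/380 = 0.05, a_24 = 0/380 = 0.00, a_34 = 133/380 = 0.35, a_44 = 57/380 = 0.15
I − A =
  [   0.70    -0.05    -0.20    -0.05]
  [  -0.30     0.70    -0.10     0.00]
  [  -0.25    -0.10     0.80    -0.35]
  [   0.00    -0.45    -0.30     0.85]
Compute the cofactors C_ij = (−1)^(i+j)·(3×3 minor ij) of I−A; the adjugate is their transpose:
adj(I−A) = Cᵀ =
  [ 0.37825   0.09675   0.13600   0.07825]
  [ 0.19375   0.35625   0.11500   0.05875]
  [ 0.22150   0.18600   0.39700   0.17650]
  [ 0.18075   0.25425   0.20100   0.33075]
det(I−A) = Σ_j (I−A)_1j·C_1j = (0.70)(0.37825) + (-0.05)(0.19375) + (-0.20)(0.22150) + (-0.05)(0.18075) = 0.20175
(I − A)⁻¹ = adj(I−A) / det(I−A) ≈
  [   1.8748     0.4796     0.6741     0.3879]
  [   0.9603     1.7658     0.5700     0.2912]
  [   1.0979     0.9219     1.9678     0.8748]
  [   0.8959     1.2602     0.9963     1.6394]
x = (I − A)⁻¹ d = adj(I−A)·d / det(I−A), with det(I−A) = 0.20175:
  x_1 = (0.37825·70 + 0.09675·20 + 0.13600·80 + 0.07825·105) / 0.20175 = 47.50875 / 0.20175 ≈ 235.483
  x_2 = (0.19375·70 + 0.35625·20 + 0.11500·80 + 0.05875·105) / 0.20175 = 36.05625 / 0.20175 ≈ 178.717
  x_3 = (0.22150·70 + 0.18600·20 + 0.39700·80 + 0.17650·105) / 0.20175 = 69.5175 / 0.20175 ≈ 344.572
  x_4 = (0.18075·70 + 0.25425·20 + 0.20100·80 + 0.33075·105) / 0.20175 = 68.54625 / 0.20175 ≈ 339.758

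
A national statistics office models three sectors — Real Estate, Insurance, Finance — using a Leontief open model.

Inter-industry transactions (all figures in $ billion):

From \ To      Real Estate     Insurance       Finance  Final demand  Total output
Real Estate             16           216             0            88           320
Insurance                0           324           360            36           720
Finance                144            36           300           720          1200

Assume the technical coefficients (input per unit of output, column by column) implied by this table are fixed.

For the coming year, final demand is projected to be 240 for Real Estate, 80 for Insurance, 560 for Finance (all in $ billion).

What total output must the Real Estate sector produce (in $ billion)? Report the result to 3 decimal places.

x_1 = 485.873

Technical coefficients a_ij = z_ij / X_j:
  a_11 = 16/320 = 0.05, a_21 = 0/320 = 0.00, a_31 = 144/320 = 0.45
  a_12 = 216/720 = 0.30, a_22 = 324/720 = 0.45, a_32 = 36/720 = 0.05
  a_13 = 0/1200 = 0.00, a_23 = 360/1200 = 0.30, a_33 = 300/1200 = 0.25
I − A =
  [   0.95    -0.30     0.00]
  [   0.00     0.55    -0.30]
  [  -0.45    -0.05     0.75]
Cofactors of I−A, C_ij = (−1)^(i+j)·(minor ij) (rows/columns in the sector order above):
  C_11 = (0.55)(0.75) − (-0.30)(-0.05) = 0.3975
  C_12 = −[(0.00)(0.75) − (-0.30)(-0.45)] = 0.1350
  C_13 = (0.00)(-0.05) − (0.55)(-0.45) = 0.2475
  C_21 = −[(-0.30)(0.75) − (0.00)(-0.05)] = 0.2250
  C_22 = (0.95)(0.75) − (0.00)(-0.45) = 0.7125
  C_23 = −[(0.95)(-0.05) − (-0.30)(-0.45)] = 0.1825
  C_31 = (-0.30)(-0.30) − (0.00)(0.55) = 0.0900
  C_32 = −[(0.95)(-0.30) − (0.00)(0.00)] = 0.2850
  C_33 = (0.95)(0.55) − (-0.30)(0.00) = 0.5225
det(I−A) = Σ_j (I−A)_1j·C_1j = (0.95)(0.3975) + (-0.30)(0.1350) + (0.00)(0.2475) = 0.337125
adj(I−A) = Cᵀ =
  [ 0.3975   0.2250   0.0900]
  [ 0.1350   0.7125   0.2850]
  [ 0.2475   0.1825   0.5225]
(I − A)⁻¹ = adj(I−A) / det(I−A) ≈
  [   1.1791     0.6674     0.2670]
  [   0.4004     2.1135     0.8454]
  [   0.7341     0.5413     1.5499]
x = (I − A)⁻¹ d = adj(I−A)·d / det(I−A), with det(I−A) = 0.337125:
  x_1 = (0.3975·240 + 0.2250·80 + 0.0900·560) / 0.337125 = 163.80 / 0.337125 ≈ 485.873
  x_2 = (0.1350·240 + 0.7125·80 + 0.2850·560) / 0.337125 = 249.00 / 0.337125 ≈ 738.598
  x_3 = (0.2475·240 + 0.1825·80 + 0.5225·560) / 0.337125 = 366.60 / 0.337125 ≈ 1087.430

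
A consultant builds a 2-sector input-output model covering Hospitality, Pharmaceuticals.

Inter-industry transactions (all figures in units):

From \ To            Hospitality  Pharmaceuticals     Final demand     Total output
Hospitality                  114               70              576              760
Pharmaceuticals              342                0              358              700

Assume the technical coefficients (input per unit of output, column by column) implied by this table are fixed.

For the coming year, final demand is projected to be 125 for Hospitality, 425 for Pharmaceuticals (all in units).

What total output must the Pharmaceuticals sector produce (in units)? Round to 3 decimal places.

x_2 = 518.634

Technical coefficients a_ij = z_ij / X_j:
  a_11 = 114/760 = 0.15, a_21 = 342/760 = 0.45
  a_12 = 70/700 = 0.10, a_22 = 0/700 = 0.00
I − A =
  [   0.85    -0.10]
  [  -0.45     1.00]
det(I−A) = (0.85)(1.00) − (-0.10)(-0.45) = 0.8050
adj(I−A) = [[1.00, 0.10], [0.45, 0.85]]
(I − A)⁻¹ = adj(I−A) / det(I−A) ≈
  [   1.2422     0.1242]
  [   0.5590     1.0559]
x = (I − A)⁻¹ d = adj(I−A)·d / det(I−A), with det(I−A) = 0.8050:
  x_1 = (1.00·125 + 0.10·425) / 0.8050 = 167.50 / 0.8050 ≈ 208.075
  x_2 = (0.45·125 + 0.85·425) / 0.8050 = 417.50 / 0.8050 ≈ 518.634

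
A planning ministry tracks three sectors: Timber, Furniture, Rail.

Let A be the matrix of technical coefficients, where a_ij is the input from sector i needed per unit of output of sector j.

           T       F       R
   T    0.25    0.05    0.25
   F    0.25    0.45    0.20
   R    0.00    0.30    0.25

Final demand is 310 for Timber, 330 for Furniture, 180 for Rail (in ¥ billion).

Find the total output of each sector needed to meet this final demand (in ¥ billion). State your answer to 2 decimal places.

I − A =
  [   0.75    -0.05    -0.25]
  [  -0.25     0.55    -0.20]
  [   0.00    -0.30     0.75]
Cofactors of I−A, C_ij = (−1)^(i+j)·(minor ij) (rows/columns in the sector order above):
  C_11 = (0.55)(0.75) − (-0.20)(-0.30) = 0.3525
  C_12 = −[(-0.25)(0.75) − (-0.20)(0.00)] = 0.1875
  C_13 = (-0.25)(-0.30) − (0.55)(0.00) = 0.0750
  C_21 = −[(-0.05)(0.75) − (-0.25)(-0.30)] = 0.1125
  C_22 = (0.75)(0.75) − (-0.25)(0.00) = 0.5625
  C_23 = −[(0.75)(-0.30) − (-0.05)(0.00)] = 0.2250
  C_31 = (-0.05)(-0.20) − (-0.25)(0.55) = 0.1475
  C_32 = −[(0.75)(-0.20) − (-0.25)(-0.25)] = 0.2125
  C_33 = (0.75)(0.55) − (-0.05)(-0.25) = 0.4000
det(I−A) = Σ_j (I−A)_1j·C_1j = (0.75)(0.3525) + (-0.05)(0.1875) + (-0.25)(0.0750) = 0.23625
adj(I−A) = Cᵀ =
  [ 0.3525   0.1125   0.1475]
  [ 0.1875   0.5625   0.2125]
  [ 0.0750   0.2250   0.4000]
(I − A)⁻¹ = adj(I−A) / det(I−A) ≈
  [   1.4921     0.4762     0.6243]
  [   0.7937     2.3810     0.8995]
  [   0.3175     0.9524     1.6931]
x = (I − A)⁻¹ d = adj(I−A)·d / det(I−A), with det(I−A) = 0.23625:
  x_T = (0.3525·310 + 0.1125·330 + 0.1475·180) / 0.23625 = 172.95 / 0.23625 ≈ 732.06
  x_F = (0.1875·310 + 0.5625·330 + 0.2125·180) / 0.23625 = 282.00 / 0.23625 ≈ 1193.65
  x_R = (0.0750·310 + 0.2250·330 + 0.4000·180) / 0.23625 = 169.50 / 0.23625 ≈ 717.46

x_T = 732.06, x_F = 1193.65, x_R = 717.46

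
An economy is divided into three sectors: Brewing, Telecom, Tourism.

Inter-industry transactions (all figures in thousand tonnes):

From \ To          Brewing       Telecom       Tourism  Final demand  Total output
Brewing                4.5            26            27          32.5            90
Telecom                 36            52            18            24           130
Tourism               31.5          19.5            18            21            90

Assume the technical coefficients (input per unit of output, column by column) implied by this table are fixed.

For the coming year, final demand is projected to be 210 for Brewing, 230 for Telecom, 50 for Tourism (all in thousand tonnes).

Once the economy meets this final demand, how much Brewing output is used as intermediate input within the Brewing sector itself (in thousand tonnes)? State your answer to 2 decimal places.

z_11 = 28.43

Technical coefficients a_ij = z_ij / X_j:
  a_11 = 4.5/90 = 0.05, a_21 = 36/90 = 0.40, a_31 = 31.5/90 = 0.35
  a_12 = 26/130 = 0.20, a_22 = 52/130 = 0.40, a_32 = 19.5/130 = 0.15
  a_13 = 27/90 = 0.30, a_23 = 18/90 = 0.20, a_33 = 18/90 = 0.20
I − A =
  [   0.95    -0.20    -0.30]
  [  -0.40     0.60    -0.20]
  [  -0.35    -0.15     0.80]
Cofactors of I−A, C_ij = (−1)^(i+j)·(minor ij) (rows/columns in the sector order above):
  C_11 = (0.60)(0.80) − (-0.20)(-0.15) = 0.4500
  C_12 = −[(-0.40)(0.80) − (-0.20)(-0.35)] = 0.3900
  C_13 = (-0.40)(-0.15) − (0.60)(-0.35) = 0.2700
  C_21 = −[(-0.20)(0.80) − (-0.30)(-0.15)] = 0.2050
  C_22 = (0.95)(0.80) − (-0.30)(-0.35) = 0.6550
  C_23 = −[(0.95)(-0.15) − (-0.20)(-0.35)] = 0.2125
  C_31 = (-0.20)(-0.20) − (-0.30)(0.60) = 0.2200
  C_32 = −[(0.95)(-0.20) − (-0.30)(-0.40)] = 0.3100
  C_33 = (0.95)(0.60) − (-0.20)(-0.40) = 0.4900
det(I−A) = Σ_j (I−A)_1j·C_1j = (0.95)(0.4500) + (-0.20)(0.3900) + (-0.30)(0.2700) = 0.2685
adj(I−A) = Cᵀ =
  [ 0.4500   0.2050   0.2200]
  [ 0.3900   0.6550   0.3100]
  [ 0.2700   0.2125   0.4900]
(I − A)⁻¹ = adj(I−A) / det(I−A) ≈
  [   1.6760     0.7635     0.8194]
  [   1.4525     2.4395     1.1546]
  [   1.0056     0.7914     1.8250]
First solve x = (I − A)⁻¹ d = adj(I−A)·d / det(I−A); in particular x_1 = (0.4500·210 + 0.2050·230 + 0.2200·50) / 0.2685 = 152.65 / 0.2685 ≈ 568.5289.
Intermediate flow from 1 to 1: z_11 = a_11 · x_1 = 0.05 × 152.65 / 0.2685 = 7.6325 / 0.2685 ≈ 28.43.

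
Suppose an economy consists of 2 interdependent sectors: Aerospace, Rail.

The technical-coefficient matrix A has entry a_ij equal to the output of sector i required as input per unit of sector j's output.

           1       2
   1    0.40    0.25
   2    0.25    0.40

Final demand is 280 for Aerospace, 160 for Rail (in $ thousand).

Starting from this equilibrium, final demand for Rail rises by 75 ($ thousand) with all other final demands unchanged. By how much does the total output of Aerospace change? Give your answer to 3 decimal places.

Δx_1 = 63.025

I − A =
  [   0.60    -0.25]
  [  -0.25     0.60]
det(I−A) = (0.60)(0.60) − (-0.25)(-0.25) = 0.2975
adj(I−A) = [[0.60, 0.25], [0.25, 0.60]]
(I − A)⁻¹ = adj(I−A) / det(I−A) ≈
  [   2.0168     0.8403]
  [   0.8403     2.0168]
Δx = (I − A)⁻¹ Δd with Δd having +75 in the Rail component and 0 elsewhere.
So Δx_1 = L_12 · (+75), where L_12 = adj(I−A)_12 / det(I−A) = 0.25 / 0.2975.
Δx_1 = 0.25 × (+75) / 0.2975 = 18.75 / 0.2975 ≈ 63.025.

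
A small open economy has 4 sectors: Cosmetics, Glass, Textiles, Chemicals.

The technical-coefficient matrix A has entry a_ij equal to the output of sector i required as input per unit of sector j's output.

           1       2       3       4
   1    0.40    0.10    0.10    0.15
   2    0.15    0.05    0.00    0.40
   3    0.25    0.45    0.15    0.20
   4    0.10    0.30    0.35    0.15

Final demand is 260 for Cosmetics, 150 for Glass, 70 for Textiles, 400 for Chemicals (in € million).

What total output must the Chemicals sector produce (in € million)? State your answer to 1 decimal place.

x_4 = 1483.4

I − A =
  [   0.60    -0.10    -0.10    -0.15]
  [  -0.15     0.95     0.00    -0.40]
  [  -0.25    -0.45     0.85    -0.20]
  [  -0.10    -0.30    -0.35     0.85]
Compute the cofactors C_ij = (−1)^(i+j)·(3×3 minor ij) of I−A; the adjugate is their transpose:
adj(I−A) = Cᵀ =
  [ 0.454875   0.171375   0.132625   0.192125]
  [ 0.166875   0.342375   0.108625   0.216125]
  [ 0.275250   0.293250   0.374750   0.274750]
  [ 0.225750   0.261750   0.208250   0.441250]
det(I−A) = Σ_j (I−A)_1j·C_1j = (0.60)(0.454875) + (-0.10)(0.166875) + (-0.10)(0.275250) + (-0.15)(0.225750) = 0.19485
(I − A)⁻¹ = adj(I−A) / det(I−A) ≈
  [   2.3345     0.8795     0.6807     0.9860]
  [   0.8564     1.7571     0.5575     1.1092]
  [   1.4126     1.5050     1.9233     1.4101]
  [   1.1586     1.3433     1.0688     2.2646]
x = (I − A)⁻¹ d = adj(I−A)·d / det(I−A), with det(I−A) = 0.19485:
  x_1 = (0.454875·260 + 0.171375·150 + 0.132625·70 + 0.192125·400) / 0.19485 = 230.1075 / 0.19485 ≈ 1180.9
  x_2 = (0.166875·260 + 0.342375·150 + 0.108625·70 + 0.216125·400) / 0.19485 = 188.7975 / 0.19485 ≈ 968.9
  x_3 = (0.275250·260 + 0.293250·150 + 0.374750·70 + 0.274750·400) / 0.19485 = 251.685 / 0.19485 ≈ 1291.7
  x_4 = (0.225750·260 + 0.261750·150 + 0.208250·70 + 0.441250·400) / 0.19485 = 289.035 / 0.19485 ≈ 1483.4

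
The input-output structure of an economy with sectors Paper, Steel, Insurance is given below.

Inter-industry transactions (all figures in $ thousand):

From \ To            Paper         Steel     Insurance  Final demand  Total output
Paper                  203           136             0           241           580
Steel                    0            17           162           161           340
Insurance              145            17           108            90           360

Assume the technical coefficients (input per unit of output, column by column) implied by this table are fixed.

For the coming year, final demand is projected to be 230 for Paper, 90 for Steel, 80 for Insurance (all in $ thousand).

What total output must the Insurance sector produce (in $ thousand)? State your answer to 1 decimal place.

Technical coefficients a_ij = z_ij / X_j:
  a_PP = 203/580 = 0.35, a_SP = 0/580 = 0.00, a_IP = 145/580 = 0.25
  a_PS = 136/340 = 0.40, a_SS = 17/340 = 0.05, a_IS = 17/340 = 0.05
  a_PI = 0/360 = 0.00, a_SI = 162/360 = 0.45, a_II = 108/360 = 0.30
I − A =
  [   0.65    -0.40     0.00]
  [   0.00     0.95    -0.45]
  [  -0.25    -0.05     0.70]
Cofactors of I−A, C_ij = (−1)^(i+j)·(minor ij) (rows/columns in the sector order above):
  C_11 = (0.95)(0.70) − (-0.45)(-0.05) = 0.6425
  C_12 = −[(0.00)(0.70) − (-0.45)(-0.25)] = 0.1125
  C_13 = (0.00)(-0.05) − (0.95)(-0.25) = 0.2375
  C_21 = −[(-0.40)(0.70) − (0.00)(-0.05)] = 0.2800
  C_22 = (0.65)(0.70) − (0.00)(-0.25) = 0.4550
  C_23 = −[(0.65)(-0.05) − (-0.40)(-0.25)] = 0.1325
  C_31 = (-0.40)(-0.45) − (0.00)(0.95) = 0.1800
  C_32 = −[(0.65)(-0.45) − (0.00)(0.00)] = 0.2925
  C_33 = (0.65)(0.95) − (-0.40)(0.00) = 0.6175
det(I−A) = Σ_j (I−A)_1j·C_1j = (0.65)(0.6425) + (-0.40)(0.1125) + (0.00)(0.2375) = 0.372625
adj(I−A) = Cᵀ =
  [ 0.6425   0.2800   0.1800]
  [ 0.1125   0.4550   0.2925]
  [ 0.2375   0.1325   0.6175]
(I − A)⁻¹ = adj(I−A) / det(I−A) ≈
  [   1.7243     0.7514     0.4831]
  [   0.3019     1.2211     0.7850]
  [   0.6374     0.3556     1.6572]
x = (I − A)⁻¹ d = adj(I−A)·d / det(I−A), with det(I−A) = 0.372625:
  x_P = (0.6425·230 + 0.2800·90 + 0.1800·80) / 0.372625 = 187.375 / 0.372625 ≈ 502.9
  x_S = (0.1125·230 + 0.4550·90 + 0.2925·80) / 0.372625 = 90.225 / 0.372625 ≈ 242.1
  x_I = (0.2375·230 + 0.1325·90 + 0.6175·80) / 0.372625 = 115.95 / 0.372625 ≈ 311.2

x_I = 311.2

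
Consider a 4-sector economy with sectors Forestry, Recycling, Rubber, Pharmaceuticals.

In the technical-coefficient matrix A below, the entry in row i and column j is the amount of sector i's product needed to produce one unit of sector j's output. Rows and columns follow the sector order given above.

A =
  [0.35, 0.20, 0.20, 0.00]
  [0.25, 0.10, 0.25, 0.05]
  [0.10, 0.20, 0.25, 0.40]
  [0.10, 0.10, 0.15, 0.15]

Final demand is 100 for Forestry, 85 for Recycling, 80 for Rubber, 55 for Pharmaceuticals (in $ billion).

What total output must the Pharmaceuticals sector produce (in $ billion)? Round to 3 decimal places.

I − A =
  [   0.65    -0.20    -0.20     0.00]
  [  -0.25     0.90    -0.25    -0.05]
  [  -0.10    -0.20     0.75    -0.40]
  [  -0.10    -0.10    -0.15     0.85]
Compute the cofactors C_ij = (−1)^(i+j)·(3×3 minor ij) of I−A; the adjugate is their transpose:
adj(I−A) = Cᵀ =
  [ 0.462000   0.157500   0.196000   0.101500]
  [ 0.180125   0.350375   0.186500   0.108375]
  [ 0.165500   0.161500   0.450500   0.221500]
  [ 0.104750   0.088250   0.124500   0.335750]
det(I−A) = Σ_j (I−A)_1j·C_1j = (0.65)(0.462000) + (-0.20)(0.180125) + (-0.20)(0.165500) + (0.00)(0.104750) = 0.231175
(I − A)⁻¹ = adj(I−A) / det(I−A) ≈
  [   1.9985     0.6813     0.8478     0.4391]
  [   0.7792     1.5156     0.8067     0.4688]
  [   0.7159     0.6986     1.9487     0.9581]
  [   0.4531     0.3817     0.5386     1.4524]
x = (I − A)⁻¹ d = adj(I−A)·d / det(I−A), with det(I−A) = 0.231175:
  x_1 = (0.462000·100 + 0.157500·85 + 0.196000·80 + 0.101500·55) / 0.231175 = 80.85 / 0.231175 ≈ 349.735
  x_2 = (0.180125·100 + 0.350375·85 + 0.186500·80 + 0.108375·55) / 0.231175 = 68.675 / 0.231175 ≈ 297.069
  x_3 = (0.165500·100 + 0.161500·85 + 0.450500·80 + 0.221500·55) / 0.231175 = 78.50 / 0.231175 ≈ 339.570
  x_4 = (0.104750·100 + 0.088250·85 + 0.124500·80 + 0.335750·55) / 0.231175 = 46.4025 / 0.231175 ≈ 200.725

x_4 = 200.725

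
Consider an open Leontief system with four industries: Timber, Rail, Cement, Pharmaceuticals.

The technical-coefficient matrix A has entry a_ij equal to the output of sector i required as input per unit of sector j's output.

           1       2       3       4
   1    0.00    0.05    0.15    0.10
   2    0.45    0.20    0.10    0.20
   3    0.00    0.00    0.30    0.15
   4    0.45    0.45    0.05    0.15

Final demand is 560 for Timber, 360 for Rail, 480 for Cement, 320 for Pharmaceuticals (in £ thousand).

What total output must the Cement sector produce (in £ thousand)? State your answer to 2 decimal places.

I − A =
  [   1.00    -0.05    -0.15    -0.10]
  [  -0.45     0.80    -0.10    -0.20]
  [   0.00     0.00     0.70    -0.15]
  [  -0.45    -0.45    -0.05     0.85]
Compute the cofactors C_ij = (−1)^(i+j)·(3×3 minor ij) of I−A; the adjugate is their transpose:
adj(I−A) = Cᵀ =
  [ 0.400250   0.071000   0.101750   0.081750]
  [ 0.334125   0.545875   0.163625   0.196625]
  [ 0.084375   0.070875   0.510125   0.116625]
  [ 0.393750   0.330750   0.170500   0.544250]
det(I−A) = Σ_j (I−A)_1j·C_1j = (1.00)(0.400250) + (-0.05)(0.334125) + (-0.15)(0.084375) + (-0.10)(0.393750) = 0.3315125
(I − A)⁻¹ = adj(I−A) / det(I−A) ≈
  [   1.2073     0.2142     0.3069     0.2466]
  [   1.0079     1.6466     0.4936     0.5931]
  [   0.2545     0.2138     1.5388     0.3518]
  [   1.1877     0.9977     0.5143     1.6417]
x = (I − A)⁻¹ d = adj(I−A)·d / det(I−A), with det(I−A) = 0.3315125:
  x_1 = (0.400250·560 + 0.071000·360 + 0.101750·480 + 0.081750·320) / 0.3315125 = 324.70 / 0.3315125 ≈ 979.45
  x_2 = (0.334125·560 + 0.545875·360 + 0.163625·480 + 0.196625·320) / 0.3315125 = 525.085 / 0.3315125 ≈ 1583.91
  x_3 = (0.084375·560 + 0.070875·360 + 0.510125·480 + 0.116625·320) / 0.3315125 = 354.945 / 0.3315125 ≈ 1070.68
  x_4 = (0.393750·560 + 0.330750·360 + 0.170500·480 + 0.544250·320) / 0.3315125 = 595.57 / 0.3315125 ≈ 1796.52

x_3 = 1070.68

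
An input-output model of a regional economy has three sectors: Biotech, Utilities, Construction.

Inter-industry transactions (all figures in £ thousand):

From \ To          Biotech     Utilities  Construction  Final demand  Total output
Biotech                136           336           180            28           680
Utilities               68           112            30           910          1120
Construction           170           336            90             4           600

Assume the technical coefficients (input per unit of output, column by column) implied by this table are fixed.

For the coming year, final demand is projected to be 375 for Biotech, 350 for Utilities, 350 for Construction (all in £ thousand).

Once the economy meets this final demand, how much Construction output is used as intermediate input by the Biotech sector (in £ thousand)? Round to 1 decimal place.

z_31 = 253.8

Technical coefficients a_ij = z_ij / X_j:
  a_11 = 136/680 = 0.20, a_21 = 68/680 = 0.10, a_31 = 170/680 = 0.25
  a_12 = 336/1120 = 0.30, a_22 = 112/1120 = 0.10, a_32 = 336/1120 = 0.30
  a_13 = 180/600 = 0.30, a_23 = 30/600 = 0.05, a_33 = 90/600 = 0.15
I − A =
  [   0.80    -0.30    -0.30]
  [  -0.10     0.90    -0.05]
  [  -0.25    -0.30     0.85]
Cofactors of I−A, C_ij = (−1)^(i+j)·(minor ij) (rows/columns in the sector order above):
  C_11 = (0.90)(0.85) − (-0.05)(-0.30) = 0.7500
  C_12 = −[(-0.10)(0.85) − (-0.05)(-0.25)] = 0.0975
  C_13 = (-0.10)(-0.30) − (0.90)(-0.25) = 0.2550
  C_21 = −[(-0.30)(0.85) − (-0.30)(-0.30)] = 0.3450
  C_22 = (0.80)(0.85) − (-0.30)(-0.25) = 0.6050
  C_23 = −[(0.80)(-0.30) − (-0.30)(-0.25)] = 0.3150
  C_31 = (-0.30)(-0.05) − (-0.30)(0.90) = 0.2850
  C_32 = −[(0.80)(-0.05) − (-0.30)(-0.10)] = 0.0700
  C_33 = (0.80)(0.90) − (-0.30)(-0.10) = 0.6900
det(I−A) = Σ_j (I−A)_1j·C_1j = (0.80)(0.7500) + (-0.30)(0.0975) + (-0.30)(0.2550) = 0.49425
adj(I−A) = Cᵀ =
  [ 0.7500   0.3450   0.2850]
  [ 0.0975   0.6050   0.0700]
  [ 0.2550   0.3150   0.6900]
(I − A)⁻¹ = adj(I−A) / det(I−A) ≈
  [   1.5175     0.6980     0.5766]
  [   0.1973     1.2241     0.1416]
  [   0.5159     0.6373     1.3961]
First solve x = (I − A)⁻¹ d = adj(I−A)·d / det(I−A); in particular x_1 = (0.7500·375 + 0.3450·350 + 0.2850·350) / 0.49425 = 501.75 / 0.49425 ≈ 1015.175.
Intermediate flow from 3 to 1: z_31 = a_31 · x_1 = 0.25 × 501.75 / 0.49425 = 125.4375 / 0.49425 ≈ 253.8.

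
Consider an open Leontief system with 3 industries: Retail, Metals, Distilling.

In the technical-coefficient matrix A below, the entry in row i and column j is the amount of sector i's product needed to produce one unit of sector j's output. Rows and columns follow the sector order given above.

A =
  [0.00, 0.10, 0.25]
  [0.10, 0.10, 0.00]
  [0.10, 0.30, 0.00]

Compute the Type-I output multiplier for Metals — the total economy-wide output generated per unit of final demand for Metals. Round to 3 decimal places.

m_2 = 1.698

I − A =
  [   1.00    -0.10    -0.25]
  [  -0.10     0.90     0.00]
  [  -0.10    -0.30     1.00]
Cofactors of I−A, C_ij = (−1)^(i+j)·(minor ij) (rows/columns in the sector order above):
  C_11 = (0.90)(1.00) − (0.00)(-0.30) = 0.9000
  C_12 = −[(-0.10)(1.00) − (0.00)(-0.10)] = 0.1000
  C_13 = (-0.10)(-0.30) − (0.90)(-0.10) = 0.1200
  C_21 = −[(-0.10)(1.00) − (-0.25)(-0.30)] = 0.1750
  C_22 = (1.00)(1.00) − (-0.25)(-0.10) = 0.9750
  C_23 = −[(1.00)(-0.30) − (-0.10)(-0.10)] = 0.3100
  C_31 = (-0.10)(0.00) − (-0.25)(0.90) = 0.2250
  C_32 = −[(1.00)(0.00) − (-0.25)(-0.10)] = 0.0250
  C_33 = (1.00)(0.90) − (-0.10)(-0.10) = 0.8900
det(I−A) = Σ_j (I−A)_1j·C_1j = (1.00)(0.9000) + (-0.10)(0.1000) + (-0.25)(0.1200) = 0.8600
adj(I−A) = Cᵀ =
  [ 0.9000   0.1750   0.2250]
  [ 0.1000   0.9750   0.0250]
  [ 0.1200   0.3100   0.8900]
(I − A)⁻¹ = adj(I−A) / det(I−A) ≈
  [   1.0465     0.2035     0.2616]
  [   0.1163     1.1337     0.0291]
  [   0.1395     0.3605     1.0349]
The output multiplier for sector j is the column-j sum of the Leontief inverse (I − A)⁻¹ = adj(I−A) / det(I−A).
Column 2 of adj(I−A): (0.1750, 0.9750, 0.3100); det(I−A) = 0.8600.
m_2 = (0.1750 + 0.9750 + 0.3100) / 0.8600 = 1.46 / 0.8600 ≈ 1.698.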